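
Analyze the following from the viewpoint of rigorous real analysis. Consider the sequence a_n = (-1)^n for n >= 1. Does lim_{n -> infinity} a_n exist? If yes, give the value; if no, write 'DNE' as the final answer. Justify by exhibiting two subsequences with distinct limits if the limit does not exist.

Examine the behaviour of a_n along subsequences.
Even-n subsequence a_{2k} = 1 -> 1. Odd-n subsequence a_{2k+1} = -1 -> -1.
Since these two subsequential limits are 1 and -1, distinct, the full sequence cannot converge (a convergent sequence has all subsequences tending to the same limit). So lim a_n does not exist.

DNE


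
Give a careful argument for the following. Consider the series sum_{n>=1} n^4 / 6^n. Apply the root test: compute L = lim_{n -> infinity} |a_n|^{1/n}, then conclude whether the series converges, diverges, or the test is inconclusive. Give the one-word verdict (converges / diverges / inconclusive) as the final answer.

Let a_n denote the general term. Form |a_n|^(1/n) and simplify:
|a_n|^(1/n) = n^(4/n)/6
Take the limit as n -> infinity: L = 1/6.
Since L = 1/6 < 1, the root test implies convergence.

converges


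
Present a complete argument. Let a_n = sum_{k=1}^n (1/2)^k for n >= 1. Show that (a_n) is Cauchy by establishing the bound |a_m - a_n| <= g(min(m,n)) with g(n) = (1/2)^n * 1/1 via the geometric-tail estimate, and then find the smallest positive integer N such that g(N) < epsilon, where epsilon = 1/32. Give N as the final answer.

For m > n >= 1: |a_m - a_n| = sum_{k=n+1}^m (1/2)^k < sum_{k=n+1}^infinity (1/2)^k = (1/2)^(n+1) / (1 - 1/2) = (1/2)^n * (1/2) * (2/1) = (1/2)^n * 1/1.
So g(n) = (1/2)^n / 1. Since g(n) -> 0, (a_n) is Cauchy.
Now solve g(N) < 1/32: (1/2)^N / 1 < 1/32 <=> 2^N > 1 / (1 * 1/32) = 32.
Check powers of 2: 2^5 = 32 <= 32, 2^6 = 64 > 32.
So the smallest such N is 6. Check: g(6) = 1/(1 * 64) = 1/64 < 1/32.

6


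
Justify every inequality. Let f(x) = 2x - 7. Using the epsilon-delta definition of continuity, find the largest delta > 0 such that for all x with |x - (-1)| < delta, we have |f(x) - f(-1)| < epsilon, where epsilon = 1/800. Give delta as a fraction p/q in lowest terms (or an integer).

We compute f(-1) = 2*(-1) - 7 = -9.
|f(x) - f(-1)| = |2x - 7 - (-9)| = |2(x - (-1))| = 2|x - (-1)|.
We need 2|x - (-1)| < 1/800, i.e. |x - (-1)| < 1/800 / 2 = 1/1600.
So any delta <= 1/1600 works. Conversely, if delta > 1/1600, then x = -1 + 1/1600 satisfies |x - (-1)| = 1/1600 < delta but |f(x) - f(-1)| = 2 * 1/1600 = 1/800, which is not < 1/800; so no larger delta works.
Hence the largest such delta is 1/1600.

1/1600


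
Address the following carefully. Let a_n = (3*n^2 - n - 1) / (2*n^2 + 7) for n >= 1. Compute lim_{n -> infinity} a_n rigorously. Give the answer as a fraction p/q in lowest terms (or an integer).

Divide numerator and denominator by n^2, the highest power:
numerator / n^2 = 3 - 1/n - 1/n^2
denominator / n^2 = 2 + 7/n^2
As n -> infinity, all terms of the form c/n^k (k >= 1) tend to 0.
So numerator / n^2 -> 3 and denominator / n^2 -> 2.
Therefore lim a_n = 3/2.

3/2


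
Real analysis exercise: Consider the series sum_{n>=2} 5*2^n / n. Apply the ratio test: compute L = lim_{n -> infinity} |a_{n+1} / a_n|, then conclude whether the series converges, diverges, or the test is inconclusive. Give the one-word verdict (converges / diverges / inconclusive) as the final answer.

Let a_n denote the general term. Form the ratio a_{n+1}/a_n and simplify:
a_{n+1}/a_n = 2*n/(n + 1)
Take the limit as n -> infinity: L = 2.
Since L = 2 > 1 (or L = infinity), the ratio test implies the series diverges.

diverges


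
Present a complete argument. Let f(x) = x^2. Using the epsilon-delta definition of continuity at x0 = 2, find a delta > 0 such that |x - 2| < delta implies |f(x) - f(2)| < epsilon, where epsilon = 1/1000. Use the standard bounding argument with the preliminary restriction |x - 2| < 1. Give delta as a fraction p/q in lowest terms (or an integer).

Factor: |x^2 - (2)^2| = |x - 2| * |x + 2|.
Impose |x - 2| < 1 first. Then |x + 2| = |(x - 2) + 2*(2)| <= |x - 2| + 2*|2| < 1 + 4 = 5.
So |x^2 - (2)^2| < delta * 5.
We need delta * 5 <= 1/1000, i.e. delta <= 1/1000/5 = 1/5000.
Since 1/5000 < 1, this is tighter than 1; take delta = 1/5000.
So delta = 1/5000 works.

1/5000


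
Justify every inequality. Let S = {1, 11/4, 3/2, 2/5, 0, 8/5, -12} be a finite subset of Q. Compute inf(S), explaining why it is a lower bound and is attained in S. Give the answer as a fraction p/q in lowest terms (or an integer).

S is finite, so inf(S) = min(S).
Sorted increasing:
-12, 0, 2/5, 1, 3/2, 8/5, 11/4
The extremum is -12.
For every x in S, x >= -12. And -12 is in S, so it is attained.
Therefore inf(S) = -12.

-12


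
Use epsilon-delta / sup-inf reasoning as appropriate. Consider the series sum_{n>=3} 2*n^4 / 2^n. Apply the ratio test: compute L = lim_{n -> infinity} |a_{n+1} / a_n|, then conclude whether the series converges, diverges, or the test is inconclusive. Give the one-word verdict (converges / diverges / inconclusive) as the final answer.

Let a_n denote the general term. Form the ratio a_{n+1}/a_n and simplify:
a_{n+1}/a_n = (n + 1)^4/(2*n^4)
Take the limit as n -> infinity: L = 1/2.
Since L = 1/2 < 1, the ratio test implies the series converges.

converges


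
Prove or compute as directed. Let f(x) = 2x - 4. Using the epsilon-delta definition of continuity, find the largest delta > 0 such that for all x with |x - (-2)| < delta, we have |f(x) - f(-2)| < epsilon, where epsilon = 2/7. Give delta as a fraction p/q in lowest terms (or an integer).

We compute f(-2) = 2*(-2) - 4 = -8.
|f(x) - f(-2)| = |2x - 4 - (-8)| = |2(x - (-2))| = 2|x - (-2)|.
We need 2|x - (-2)| < 2/7, i.e. |x - (-2)| < 2/7 / 2 = 1/7.
So any delta <= 1/7 works. Conversely, if delta > 1/7, then x = -2 + 1/7 satisfies |x - (-2)| = 1/7 < delta but |f(x) - f(-2)| = 2 * 1/7 = 2/7, which is not < 2/7; so no larger delta works.
Hence the largest such delta is 1/7.

1/7


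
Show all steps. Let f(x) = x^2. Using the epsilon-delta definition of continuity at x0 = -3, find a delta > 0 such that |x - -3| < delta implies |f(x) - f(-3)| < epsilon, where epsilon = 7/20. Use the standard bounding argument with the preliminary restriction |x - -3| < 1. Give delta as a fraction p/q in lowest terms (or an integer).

Factor: |x^2 - (-3)^2| = |x - -3| * |x + -3|.
Impose |x - -3| < 1 first. Then |x + -3| = |(x - -3) + 2*(-3)| <= |x - -3| + 2*|-3| < 1 + 6 = 7.
So |x^2 - (-3)^2| < delta * 7.
We need delta * 7 <= 7/20, i.e. delta <= 7/20/7 = 1/20.
Since 1/20 < 1, this is tighter than 1; take delta = 1/20.
So delta = 1/20 works.

1/20


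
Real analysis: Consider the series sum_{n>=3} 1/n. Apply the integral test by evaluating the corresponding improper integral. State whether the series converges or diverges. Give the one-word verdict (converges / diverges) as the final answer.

Let f(x) = 1/x. Then f is positive, continuous, and decreasing on [3, infinity), so the integral test applies.
Compute the improper integral int_{3}^infinity f(x) dx:
  antiderivative F(x) = log(x).
  As x -> infinity, log(x) -> infinity.
  So int = infinity - log(3) = infinity. By the integral test, the series diverges.

diverges


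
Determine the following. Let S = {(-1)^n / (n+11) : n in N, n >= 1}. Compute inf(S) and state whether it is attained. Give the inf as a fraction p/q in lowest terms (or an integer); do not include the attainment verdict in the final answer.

Analysis:
- Values: -1/12, 1/13, -1/14, 1/15, -1/16, ...
- Positive terms (even n): 1/(2+11), 1/(4+11), ... decreasing -> max = 1/13 (n=2).
- Negative terms (odd n): -1/(1+11), -1/(3+11), ... increasing -> min = -1/12 (n=1).
- So sup = 1/13 (attained at n=2); inf = -1/12 (attained at n=1).
Conclusion: inf(S) = -1/12, attained in S.

-1/12


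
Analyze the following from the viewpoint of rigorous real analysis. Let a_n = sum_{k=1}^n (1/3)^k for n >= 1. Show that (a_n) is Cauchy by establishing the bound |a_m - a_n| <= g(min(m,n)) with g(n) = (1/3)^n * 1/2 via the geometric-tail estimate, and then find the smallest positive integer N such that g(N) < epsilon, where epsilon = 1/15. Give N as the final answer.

For m > n >= 1: |a_m - a_n| = sum_{k=n+1}^m (1/3)^k < sum_{k=n+1}^infinity (1/3)^k = (1/3)^(n+1) / (1 - 1/3) = (1/3)^n * (1/3) * (3/2) = (1/3)^n * 1/2.
So g(n) = (1/3)^n / 2. Since g(n) -> 0, (a_n) is Cauchy.
Now solve g(N) < 1/15: (1/3)^N / 2 < 1/15 <=> 3^N > 1 / (2 * 1/15) = 15/2.
Check powers of 3: 3^1 = 3 <= 15/2, 3^2 = 9 > 15/2.
So the smallest such N is 2. Check: g(2) = 1/(2 * 9) = 1/18 < 1/15.

2


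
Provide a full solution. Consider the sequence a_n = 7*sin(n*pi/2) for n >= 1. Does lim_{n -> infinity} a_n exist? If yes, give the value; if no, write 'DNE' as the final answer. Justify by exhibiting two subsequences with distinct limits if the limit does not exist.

Examine the behaviour of a_n along subsequences.
a_{4k+1} = 7*sin(pi/2 + 2k*pi) = 7 -> 7. a_{4k+3} = 7*sin(3pi/2 + 2k*pi) = -7 -> -7.
Since these two subsequential limits are 7 and -7, distinct, the full sequence cannot converge (a convergent sequence has all subsequences tending to the same limit). So lim a_n does not exist.

DNE


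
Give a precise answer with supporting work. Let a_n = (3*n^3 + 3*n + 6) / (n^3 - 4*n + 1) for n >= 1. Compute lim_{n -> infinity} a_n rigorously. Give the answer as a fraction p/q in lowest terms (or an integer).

Divide numerator and denominator by n^3, the highest power:
numerator / n^3 = 3 + 3/n^2 + 6/n^3
denominator / n^3 = 1 - 4/n^2 + n^(-3)
As n -> infinity, all terms of the form c/n^k (k >= 1) tend to 0.
So numerator / n^3 -> 3 and denominator / n^3 -> 1.
Therefore lim a_n = 3.

3


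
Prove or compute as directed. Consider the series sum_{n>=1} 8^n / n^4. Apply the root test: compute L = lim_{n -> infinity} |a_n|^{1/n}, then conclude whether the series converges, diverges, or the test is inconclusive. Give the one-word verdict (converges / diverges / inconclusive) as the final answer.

Let a_n denote the general term. Form |a_n|^(1/n) and simplify:
|a_n|^(1/n) = 8/n^(4/n)
Take the limit as n -> infinity: L = 8.
Since L = 8 > 1, the root test implies divergence.

diverges


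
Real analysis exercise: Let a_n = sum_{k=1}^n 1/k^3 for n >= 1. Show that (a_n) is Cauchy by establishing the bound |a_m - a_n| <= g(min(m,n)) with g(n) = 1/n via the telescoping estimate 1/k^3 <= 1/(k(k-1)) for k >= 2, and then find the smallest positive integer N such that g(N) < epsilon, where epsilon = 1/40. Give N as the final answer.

For m > n >= 1: |a_m - a_n| = sum_{k=n+1}^m 1/k^3.
Use 1/k^3 <= 1/(k(k-1)) = 1/(k-1) - 1/k for k >= 2 (which holds since k^3 >= k^2 >= k(k-1) for k >= 2):
sum_{k=n+1}^m 1/k^3 <= sum_{k=n+1}^m (1/(k-1) - 1/k) = 1/n - 1/m <= 1/n.
By symmetry the same bound holds with n,m swapped, so |a_m - a_n| <= 1/min(m,n) = g(min(m,n)). Since g(n) -> 0, (a_n) is Cauchy.
Now solve g(N) < 1/40: 1/N < 1/40 <=> N > 1/(1/40) = 40.
The smallest integer strictly greater than 40 is N = 41.
Check: g(41) = 1/41 < 1/40; g(40) = 1/40 >= 1/40. So N = 41.

41


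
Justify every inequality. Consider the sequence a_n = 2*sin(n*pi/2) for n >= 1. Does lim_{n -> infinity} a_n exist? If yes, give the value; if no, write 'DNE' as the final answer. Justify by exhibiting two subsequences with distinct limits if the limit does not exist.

Examine the behaviour of a_n along subsequences.
a_{4k+1} = 2*sin(pi/2 + 2k*pi) = 2 -> 2. a_{4k+3} = 2*sin(3pi/2 + 2k*pi) = -2 -> -2.
Since these two subsequential limits are 2 and -2, distinct, the full sequence cannot converge (a convergent sequence has all subsequences tending to the same limit). So lim a_n does not exist.

DNE


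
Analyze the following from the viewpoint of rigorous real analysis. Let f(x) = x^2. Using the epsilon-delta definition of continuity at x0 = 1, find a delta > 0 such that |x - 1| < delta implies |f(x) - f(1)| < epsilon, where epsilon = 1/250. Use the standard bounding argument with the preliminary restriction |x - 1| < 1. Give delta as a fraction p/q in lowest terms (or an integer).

Factor: |x^2 - (1)^2| = |x - 1| * |x + 1|.
Impose |x - 1| < 1 first. Then |x + 1| = |(x - 1) + 2*(1)| <= |x - 1| + 2*|1| < 1 + 2 = 3.
So |x^2 - (1)^2| < delta * 3.
We need delta * 3 <= 1/250, i.e. delta <= 1/250/3 = 1/750.
Since 1/750 < 1, this is tighter than 1; take delta = 1/750.
So delta = 1/750 works.

1/750


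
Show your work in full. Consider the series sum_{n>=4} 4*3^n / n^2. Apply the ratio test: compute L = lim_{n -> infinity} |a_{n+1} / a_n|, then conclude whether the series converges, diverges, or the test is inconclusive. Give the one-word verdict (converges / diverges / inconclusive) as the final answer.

Let a_n denote the general term. Form the ratio a_{n+1}/a_n and simplify:
a_{n+1}/a_n = 3*n^2/(n + 1)^2
Take the limit as n -> infinity: L = 3.
Since L = 3 > 1 (or L = infinity), the ratio test implies the series diverges.

diverges


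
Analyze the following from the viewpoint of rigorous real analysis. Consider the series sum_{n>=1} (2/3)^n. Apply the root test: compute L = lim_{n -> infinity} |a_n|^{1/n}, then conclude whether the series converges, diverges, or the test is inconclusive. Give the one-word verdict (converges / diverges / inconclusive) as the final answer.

Let a_n denote the general term. Form |a_n|^(1/n) and simplify:
|a_n|^(1/n) = 2/3
Take the limit as n -> infinity: L = 2/3.
Since L = 2/3 < 1, the root test implies convergence.

converges


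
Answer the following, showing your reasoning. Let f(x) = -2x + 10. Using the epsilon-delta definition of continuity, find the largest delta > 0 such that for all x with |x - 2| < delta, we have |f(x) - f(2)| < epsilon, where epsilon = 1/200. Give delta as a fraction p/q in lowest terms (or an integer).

We compute f(2) = -2*(2) + 10 = 6.
|f(x) - f(2)| = |-2x + 10 - (6)| = |-2(x - 2)| = 2|x - 2|.
We need 2|x - 2| < 1/200, i.e. |x - 2| < 1/200 / 2 = 1/400.
So any delta <= 1/400 works. Conversely, if delta > 1/400, then x = 2 + 1/400 satisfies |x - 2| = 1/400 < delta but |f(x) - f(2)| = 2 * 1/400 = 1/200, which is not < 1/200; so no larger delta works.
Hence the largest such delta is 1/400.

1/400


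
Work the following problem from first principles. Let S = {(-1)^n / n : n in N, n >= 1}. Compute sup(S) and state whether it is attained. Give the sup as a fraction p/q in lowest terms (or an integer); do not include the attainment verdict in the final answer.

Analysis:
- Values: -1, 1/2, -1/3, 1/4, -1/5, ...
- Positive terms (even n): 1/(2+0), 1/(4+0), ... decreasing -> max = 1/2 (n=2).
- Negative terms (odd n): -1/(1+0), -1/(3+0), ... increasing -> min = -1 (n=1).
- So sup = 1/2 (attained at n=2); inf = -1 (attained at n=1).
Conclusion: sup(S) = 1/2, attained in S.

1/2


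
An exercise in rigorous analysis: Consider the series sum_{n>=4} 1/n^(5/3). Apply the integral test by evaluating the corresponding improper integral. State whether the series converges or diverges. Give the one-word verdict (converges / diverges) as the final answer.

Let f(x) = x^(-5/3). Then f is positive, continuous, and decreasing on [4, infinity), so the integral test applies.
Compute the improper integral int_{4}^infinity f(x) dx:
  antiderivative F(x) = -3/(2*x^(2/3)).
  As x -> infinity, F(x) -> 0 (since p = 5/3 > 1).
  So int = F(infinity) - F(4) = 0 - (-3*2^(2/3)/8) = 3*2^(2/3)/8.
  Finite, so by the integral test, the series converges.

converges


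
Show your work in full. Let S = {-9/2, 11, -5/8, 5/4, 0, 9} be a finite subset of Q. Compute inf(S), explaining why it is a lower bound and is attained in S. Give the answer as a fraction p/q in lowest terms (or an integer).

S is finite, so inf(S) = min(S).
Sorted increasing:
-9/2, -5/8, 0, 5/4, 9, 11
The extremum is -9/2.
For every x in S, x >= -9/2. And -9/2 is in S, so it is attained.
Therefore inf(S) = -9/2.

-9/2


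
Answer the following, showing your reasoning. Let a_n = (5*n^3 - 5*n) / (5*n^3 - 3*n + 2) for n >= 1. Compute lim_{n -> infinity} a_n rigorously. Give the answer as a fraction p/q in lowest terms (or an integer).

Divide numerator and denominator by n^3, the highest power:
numerator / n^3 = 5 - 5/n^2
denominator / n^3 = 5 - 3/n^2 + 2/n^3
As n -> infinity, all terms of the form c/n^k (k >= 1) tend to 0.
So numerator / n^3 -> 5 and denominator / n^3 -> 5.
Therefore lim a_n = 1.

1


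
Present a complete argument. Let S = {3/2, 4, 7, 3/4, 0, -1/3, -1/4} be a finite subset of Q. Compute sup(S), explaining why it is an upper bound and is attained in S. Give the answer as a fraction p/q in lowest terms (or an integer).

S is finite, so sup(S) = max(S).
Sorted decreasing:
7, 4, 3/2, 3/4, 0, -1/4, -1/3
The extremum is 7.
For every x in S, x <= 7. And 7 is in S, so it is attained.
Therefore sup(S) = 7.

7


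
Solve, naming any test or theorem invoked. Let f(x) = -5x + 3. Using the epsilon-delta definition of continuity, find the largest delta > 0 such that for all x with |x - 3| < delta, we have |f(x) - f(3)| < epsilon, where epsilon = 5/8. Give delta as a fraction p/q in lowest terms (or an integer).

We compute f(3) = -5*(3) + 3 = -12.
|f(x) - f(3)| = |-5x + 3 - (-12)| = |-5(x - 3)| = 5|x - 3|.
We need 5|x - 3| < 5/8, i.e. |x - 3| < 5/8 / 5 = 1/8.
So any delta <= 1/8 works. Conversely, if delta > 1/8, then x = 3 + 1/8 satisfies |x - 3| = 1/8 < delta but |f(x) - f(3)| = 5 * 1/8 = 5/8, which is not < 5/8; so no larger delta works.
Hence the largest such delta is 1/8.

1/8


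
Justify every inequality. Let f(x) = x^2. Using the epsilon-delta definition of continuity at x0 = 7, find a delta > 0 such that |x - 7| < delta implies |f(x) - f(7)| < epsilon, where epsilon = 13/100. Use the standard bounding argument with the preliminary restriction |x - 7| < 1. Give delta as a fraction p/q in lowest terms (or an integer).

Factor: |x^2 - (7)^2| = |x - 7| * |x + 7|.
Impose |x - 7| < 1 first. Then |x + 7| = |(x - 7) + 2*(7)| <= |x - 7| + 2*|7| < 1 + 14 = 15.
So |x^2 - (7)^2| < delta * 15.
We need delta * 15 <= 13/100, i.e. delta <= 13/100/15 = 13/1500.
Since 13/1500 < 1, this is tighter than 1; take delta = 13/1500.
So delta = 13/1500 works.

13/1500


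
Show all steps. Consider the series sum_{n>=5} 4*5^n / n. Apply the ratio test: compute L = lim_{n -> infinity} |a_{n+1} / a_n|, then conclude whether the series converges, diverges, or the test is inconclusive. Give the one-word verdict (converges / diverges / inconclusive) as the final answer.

Let a_n denote the general term. Form the ratio a_{n+1}/a_n and simplify:
a_{n+1}/a_n = 5*n/(n + 1)
Take the limit as n -> infinity: L = 5.
Since L = 5 > 1 (or L = infinity), the ratio test implies the series diverges.

diverges


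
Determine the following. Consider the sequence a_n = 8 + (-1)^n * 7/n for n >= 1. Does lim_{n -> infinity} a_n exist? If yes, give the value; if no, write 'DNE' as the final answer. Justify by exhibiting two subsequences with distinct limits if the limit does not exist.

Examine the behaviour of a_n along subsequences.
Even-n subsequence a_{2k} = 8 + 7/(2k) -> 8. Odd-n subsequence a_{2k+1} = 8 - 7/(2k+1) -> 8. Both tend to 8, which suggests the limit is 8; verify directly.
|a_n - 8| = |(-1)^n * 7/n| = 7/n for every n >= 1.
Given epsilon > 0, choose a positive integer N > 7/epsilon. Then for all n >= N, |a_n - 8| = 7/n <= 7/N < epsilon.
So by the definition of the limit, lim a_n exists and equals 8.

8


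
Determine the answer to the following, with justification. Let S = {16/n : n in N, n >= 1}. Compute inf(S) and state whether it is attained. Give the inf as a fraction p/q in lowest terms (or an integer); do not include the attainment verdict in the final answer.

Analysis:
- Values: 16, 8, 16/3, 4, ... strictly decreasing.
- The maximum is 16 (n=1); sup = 16 (attained).
- The set is bounded below by 0; 16/n -> 0 so 0 is the greatest lower bound.
- 0 is not in the set, so inf = 0 is not attained.
Conclusion: inf(S) = 0, not attained in S.

0


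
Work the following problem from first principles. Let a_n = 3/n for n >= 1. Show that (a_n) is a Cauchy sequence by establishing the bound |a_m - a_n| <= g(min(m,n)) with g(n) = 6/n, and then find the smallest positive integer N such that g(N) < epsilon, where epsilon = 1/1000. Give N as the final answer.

For any m, n >= 1, by the triangle inequality:
|a_m - a_n| = |3/m - 3/n| <= 3*1/m + 3*1/n <= 6/min(m,n).
So g(n) = 6/n bounds the Cauchy difference. Since g(n) -> 0, (a_n) is Cauchy.
Now solve g(N) < 1/1000: 6/N < 1/1000 <=> N > 6 / (1/1000) = 6000.
The smallest integer strictly greater than 6000 is N = 6001.
Check: g(6001) = 6/6001 = 6/6001 < 1/1000; g(6000) = 1/1000 >= 1/1000. So N = 6001.

6001


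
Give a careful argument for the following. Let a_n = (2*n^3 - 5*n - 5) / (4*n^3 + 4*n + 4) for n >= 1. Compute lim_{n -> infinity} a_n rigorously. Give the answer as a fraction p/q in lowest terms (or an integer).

Divide numerator and denominator by n^3, the highest power:
numerator / n^3 = 2 - 5/n^2 - 5/n^3
denominator / n^3 = 4 + 4/n^2 + 4/n^3
As n -> infinity, all terms of the form c/n^k (k >= 1) tend to 0.
So numerator / n^3 -> 2 and denominator / n^3 -> 4.
Therefore lim a_n = 1/2.

1/2


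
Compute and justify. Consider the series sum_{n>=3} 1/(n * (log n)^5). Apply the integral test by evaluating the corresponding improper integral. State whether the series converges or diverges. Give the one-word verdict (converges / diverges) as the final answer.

Let f(x) = 1/(x*log(x)^5). Then f is positive, continuous, and decreasing on [3, infinity), so the integral test applies.
Compute the improper integral int_{3}^infinity f(x) dx:
  antiderivative F(x) = -1/(4*log(x)^4).
  F(x) -> 0 as x -> infinity.  int = 0 - F(3) = 1/(4*log(3)^4) < infinity. By the integral test, the series converges.

converges


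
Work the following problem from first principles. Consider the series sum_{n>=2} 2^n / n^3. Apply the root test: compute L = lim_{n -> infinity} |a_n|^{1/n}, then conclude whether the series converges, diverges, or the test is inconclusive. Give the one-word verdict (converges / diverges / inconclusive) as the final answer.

Let a_n denote the general term. Form |a_n|^(1/n) and simplify:
|a_n|^(1/n) = 2/n^(3/n)
Take the limit as n -> infinity: L = 2.
Since L = 2 > 1, the root test implies divergence.

diverges


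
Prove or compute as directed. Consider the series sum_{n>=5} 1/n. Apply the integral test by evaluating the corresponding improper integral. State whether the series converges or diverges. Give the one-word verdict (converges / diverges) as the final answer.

Let f(x) = 1/x. Then f is positive, continuous, and decreasing on [5, infinity), so the integral test applies.
Compute the improper integral int_{5}^infinity f(x) dx:
  antiderivative F(x) = log(x).
  As x -> infinity, log(x) -> infinity.
  So int = infinity - log(5) = infinity. By the integral test, the series diverges.

diverges


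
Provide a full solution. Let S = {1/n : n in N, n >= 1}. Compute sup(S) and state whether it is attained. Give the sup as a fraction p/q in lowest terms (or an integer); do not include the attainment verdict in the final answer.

Analysis:
- Values: 1, 1/2, 1/3, 1/4, ... strictly decreasing.
- The maximum is 1 (n=1); sup = 1 (attained).
- The set is bounded below by 0; 1/n -> 0 so 0 is the greatest lower bound.
- 0 is not in the set, so inf = 0 is not attained.
Conclusion: sup(S) = 1, attained in S.

1


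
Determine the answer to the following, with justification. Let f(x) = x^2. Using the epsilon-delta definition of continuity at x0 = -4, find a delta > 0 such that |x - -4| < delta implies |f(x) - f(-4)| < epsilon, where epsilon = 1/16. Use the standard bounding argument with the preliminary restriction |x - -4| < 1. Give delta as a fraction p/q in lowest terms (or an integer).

Factor: |x^2 - (-4)^2| = |x - -4| * |x + -4|.
Impose |x - -4| < 1 first. Then |x + -4| = |(x - -4) + 2*(-4)| <= |x - -4| + 2*|-4| < 1 + 8 = 9.
So |x^2 - (-4)^2| < delta * 9.
We need delta * 9 <= 1/16, i.e. delta <= 1/16/9 = 1/144.
Since 1/144 < 1, this is tighter than 1; take delta = 1/144.
So delta = 1/144 works.

1/144


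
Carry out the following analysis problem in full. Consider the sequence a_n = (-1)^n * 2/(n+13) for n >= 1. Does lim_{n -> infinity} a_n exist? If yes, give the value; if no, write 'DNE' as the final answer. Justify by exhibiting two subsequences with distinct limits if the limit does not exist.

Examine the behaviour of a_n along subsequences.
Even-n subsequence a_{2k} = 2/(2k+13) -> 0. Odd-n subsequence a_{2k+1} = -2/(2k+14) -> 0. Both tend to 0, which suggests the limit is 0; verify directly.
|a_n - 0| = 2/(n+13) < 2/n for every n >= 1.
Given epsilon > 0, choose a positive integer N > 2/epsilon. Then for all n >= N, |a_n| < 2/n <= 2/N < epsilon.
So by the definition of the limit, lim a_n exists and equals 0.

0


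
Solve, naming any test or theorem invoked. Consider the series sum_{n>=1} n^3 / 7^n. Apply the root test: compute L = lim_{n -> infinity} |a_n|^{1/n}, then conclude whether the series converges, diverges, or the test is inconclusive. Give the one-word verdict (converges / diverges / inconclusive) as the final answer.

Let a_n denote the general term. Form |a_n|^(1/n) and simplify:
|a_n|^(1/n) = n^(3/n)/7
Take the limit as n -> infinity: L = 1/7.
Since L = 1/7 < 1, the root test implies convergence.

converges


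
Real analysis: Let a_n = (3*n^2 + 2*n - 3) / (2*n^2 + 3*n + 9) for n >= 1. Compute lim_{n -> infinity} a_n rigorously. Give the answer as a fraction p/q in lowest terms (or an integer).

Divide numerator and denominator by n^2, the highest power:
numerator / n^2 = 3 + 2/n - 3/n^2
denominator / n^2 = 2 + 3/n + 9/n^2
As n -> infinity, all terms of the form c/n^k (k >= 1) tend to 0.
So numerator / n^2 -> 3 and denominator / n^2 -> 2.
Therefore lim a_n = 3/2.

3/2


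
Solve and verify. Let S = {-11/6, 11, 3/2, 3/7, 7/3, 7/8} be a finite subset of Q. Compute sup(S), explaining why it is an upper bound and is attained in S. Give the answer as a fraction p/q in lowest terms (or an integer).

S is finite, so sup(S) = max(S).
Sorted decreasing:
11, 7/3, 3/2, 7/8, 3/7, -11/6
The extremum is 11.
For every x in S, x <= 11. And 11 is in S, so it is attained.
Therefore sup(S) = 11.

11


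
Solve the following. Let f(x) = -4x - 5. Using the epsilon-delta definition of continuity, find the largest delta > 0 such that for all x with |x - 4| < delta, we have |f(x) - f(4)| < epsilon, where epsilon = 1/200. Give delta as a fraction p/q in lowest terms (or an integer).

We compute f(4) = -4*(4) - 5 = -21.
|f(x) - f(4)| = |-4x - 5 - (-21)| = |-4(x - 4)| = 4|x - 4|.
We need 4|x - 4| < 1/200, i.e. |x - 4| < 1/200 / 4 = 1/800.
So any delta <= 1/800 works. Conversely, if delta > 1/800, then x = 4 + 1/800 satisfies |x - 4| = 1/800 < delta but |f(x) - f(4)| = 4 * 1/800 = 1/200, which is not < 1/200; so no larger delta works.
Hence the largest such delta is 1/800.

1/800


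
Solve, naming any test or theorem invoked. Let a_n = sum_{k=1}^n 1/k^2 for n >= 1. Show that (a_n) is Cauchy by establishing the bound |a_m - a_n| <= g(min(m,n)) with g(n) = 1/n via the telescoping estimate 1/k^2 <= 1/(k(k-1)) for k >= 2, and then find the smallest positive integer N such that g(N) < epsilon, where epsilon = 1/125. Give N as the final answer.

For m > n >= 1: |a_m - a_n| = sum_{k=n+1}^m 1/k^2.
Use 1/k^2 <= 1/(k(k-1)) = 1/(k-1) - 1/k for k >= 2:
sum_{k=n+1}^m 1/k^2 <= sum_{k=n+1}^m (1/(k-1) - 1/k) = 1/n - 1/m <= 1/n.
By symmetry the same bound holds with n,m swapped, so |a_m - a_n| <= 1/min(m,n) = g(min(m,n)). Since g(n) -> 0, (a_n) is Cauchy.
Now solve g(N) < 1/125: 1/N < 1/125 <=> N > 1/(1/125) = 125.
The smallest integer strictly greater than 125 is N = 126.
Check: g(126) = 1/126 < 1/125; g(125) = 1/125 >= 1/125. So N = 126.

126


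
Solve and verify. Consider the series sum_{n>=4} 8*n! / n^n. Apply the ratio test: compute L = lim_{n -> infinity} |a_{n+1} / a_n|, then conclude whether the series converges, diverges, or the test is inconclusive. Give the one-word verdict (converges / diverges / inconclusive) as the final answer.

Let a_n denote the general term. Form the ratio a_{n+1}/a_n and simplify:
a_{n+1}/a_n = (n/(n + 1))^n
Take the limit as n -> infinity: L = exp(-1).
Since L = exp(-1) < 1, the ratio test implies the series converges.

converges


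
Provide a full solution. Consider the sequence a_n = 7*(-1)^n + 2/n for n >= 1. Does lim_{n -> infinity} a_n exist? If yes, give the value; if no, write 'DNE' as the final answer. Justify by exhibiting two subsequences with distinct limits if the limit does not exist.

Examine the behaviour of a_n along subsequences.
a_{2k} = 7 + 2/(2k) -> 7. a_{2k+1} = -7 + 2/(2k+1) -> -7.
Since these two subsequential limits are 7 and -7, distinct, the full sequence cannot converge (a convergent sequence has all subsequences tending to the same limit). So lim a_n does not exist.

DNE


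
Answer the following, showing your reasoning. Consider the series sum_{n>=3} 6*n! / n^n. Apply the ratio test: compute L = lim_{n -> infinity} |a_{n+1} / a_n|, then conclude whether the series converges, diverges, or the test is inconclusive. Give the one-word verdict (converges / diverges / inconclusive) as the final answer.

Let a_n denote the general term. Form the ratio a_{n+1}/a_n and simplify:
a_{n+1}/a_n = (n/(n + 1))^n
Take the limit as n -> infinity: L = exp(-1).
Since L = exp(-1) < 1, the ratio test implies the series converges.

converges


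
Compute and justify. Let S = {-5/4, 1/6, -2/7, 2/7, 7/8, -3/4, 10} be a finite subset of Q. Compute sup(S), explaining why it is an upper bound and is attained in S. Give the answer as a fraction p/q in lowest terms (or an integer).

S is finite, so sup(S) = max(S).
Sorted decreasing:
10, 7/8, 2/7, 1/6, -2/7, -3/4, -5/4
The extremum is 10.
For every x in S, x <= 10. And 10 is in S, so it is attained.
Therefore sup(S) = 10.

10


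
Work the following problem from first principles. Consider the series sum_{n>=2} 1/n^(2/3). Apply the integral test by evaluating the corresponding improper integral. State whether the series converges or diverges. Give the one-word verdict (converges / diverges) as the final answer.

Let f(x) = x^(-2/3). Then f is positive, continuous, and decreasing on [2, infinity), so the integral test applies.
Compute the improper integral int_{2}^infinity f(x) dx:
  antiderivative F(x) = 3*x^(1/3).
  As x -> infinity, F(x) -> infinity (since p = 2/3 < 1).
  So the integral diverges. By the integral test, the series diverges.

diverges


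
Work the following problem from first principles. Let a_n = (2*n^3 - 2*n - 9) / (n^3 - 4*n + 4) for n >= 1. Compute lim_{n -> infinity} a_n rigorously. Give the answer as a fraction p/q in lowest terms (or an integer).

Divide numerator and denominator by n^3, the highest power:
numerator / n^3 = 2 - 2/n^2 - 9/n^3
denominator / n^3 = 1 - 4/n^2 + 4/n^3
As n -> infinity, all terms of the form c/n^k (k >= 1) tend to 0.
So numerator / n^3 -> 2 and denominator / n^3 -> 1.
Therefore lim a_n = 2.

2


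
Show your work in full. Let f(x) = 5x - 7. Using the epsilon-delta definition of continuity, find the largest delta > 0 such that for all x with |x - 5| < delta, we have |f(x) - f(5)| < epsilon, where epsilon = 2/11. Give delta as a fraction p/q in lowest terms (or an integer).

We compute f(5) = 5*(5) - 7 = 18.
|f(x) - f(5)| = |5x - 7 - (18)| = |5(x - 5)| = 5|x - 5|.
We need 5|x - 5| < 2/11, i.e. |x - 5| < 2/11 / 5 = 2/55.
So any delta <= 2/55 works. Conversely, if delta > 2/55, then x = 5 + 2/55 satisfies |x - 5| = 2/55 < delta but |f(x) - f(5)| = 5 * 2/55 = 2/11, which is not < 2/11; so no larger delta works.
Hence the largest such delta is 2/55.

2/55


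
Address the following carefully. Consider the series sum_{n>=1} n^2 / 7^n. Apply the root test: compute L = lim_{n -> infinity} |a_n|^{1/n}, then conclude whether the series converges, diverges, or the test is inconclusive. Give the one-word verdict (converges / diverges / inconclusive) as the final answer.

Let a_n denote the general term. Form |a_n|^(1/n) and simplify:
|a_n|^(1/n) = n^(2/n)/7
Take the limit as n -> infinity: L = 1/7.
Since L = 1/7 < 1, the root test implies convergence.

converges


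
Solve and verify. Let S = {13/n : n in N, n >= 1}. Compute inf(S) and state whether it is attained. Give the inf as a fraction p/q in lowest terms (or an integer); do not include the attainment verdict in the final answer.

Analysis:
- Values: 13, 13/2, 13/3, 13/4, ... strictly decreasing.
- The maximum is 13 (n=1); sup = 13 (attained).
- The set is bounded below by 0; 13/n -> 0 so 0 is the greatest lower bound.
- 0 is not in the set, so inf = 0 is not attained.
Conclusion: inf(S) = 0, not attained in S.

0


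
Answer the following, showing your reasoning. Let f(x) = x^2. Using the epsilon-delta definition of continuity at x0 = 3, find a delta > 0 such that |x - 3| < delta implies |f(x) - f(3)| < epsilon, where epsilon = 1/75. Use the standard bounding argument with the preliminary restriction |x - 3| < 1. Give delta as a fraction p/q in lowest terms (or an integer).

Factor: |x^2 - (3)^2| = |x - 3| * |x + 3|.
Impose |x - 3| < 1 first. Then |x + 3| = |(x - 3) + 2*(3)| <= |x - 3| + 2*|3| < 1 + 6 = 7.
So |x^2 - (3)^2| < delta * 7.
We need delta * 7 <= 1/75, i.e. delta <= 1/75/7 = 1/525.
Since 1/525 < 1, this is tighter than 1; take delta = 1/525.
So delta = 1/525 works.

1/525


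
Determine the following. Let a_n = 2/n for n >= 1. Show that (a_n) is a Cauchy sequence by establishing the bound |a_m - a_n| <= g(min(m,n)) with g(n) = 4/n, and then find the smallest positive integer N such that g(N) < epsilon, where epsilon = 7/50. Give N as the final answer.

For any m, n >= 1, by the triangle inequality:
|a_m - a_n| = |2/m - 2/n| <= 2*1/m + 2*1/n <= 4/min(m,n).
So g(n) = 4/n bounds the Cauchy difference. Since g(n) -> 0, (a_n) is Cauchy.
Now solve g(N) < 7/50: 4/N < 7/50 <=> N > 4 / (7/50) = 200/7.
The smallest integer strictly greater than 200/7 is N = 29.
Check: g(29) = 4/29 = 4/29 < 7/50; g(28) = 1/7 >= 7/50. So N = 29.

29


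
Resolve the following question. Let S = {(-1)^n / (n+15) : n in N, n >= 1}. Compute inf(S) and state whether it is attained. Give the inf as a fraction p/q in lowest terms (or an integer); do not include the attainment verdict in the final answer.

Analysis:
- Values: -1/16, 1/17, -1/18, 1/19, -1/20, ...
- Positive terms (even n): 1/(2+15), 1/(4+15), ... decreasing -> max = 1/17 (n=2).
- Negative terms (odd n): -1/(1+15), -1/(3+15), ... increasing -> min = -1/16 (n=1).
- So sup = 1/17 (attained at n=2); inf = -1/16 (attained at n=1).
Conclusion: inf(S) = -1/16, attained in S.

-1/16


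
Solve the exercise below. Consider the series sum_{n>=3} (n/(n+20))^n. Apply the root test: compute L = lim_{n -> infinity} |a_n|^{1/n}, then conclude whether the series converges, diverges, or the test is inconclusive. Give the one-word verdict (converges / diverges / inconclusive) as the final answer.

Let a_n denote the general term. Form |a_n|^(1/n) and simplify:
|a_n|^(1/n) = n/(n + 20)
Take the limit as n -> infinity: L = 1.
Since L = 1, the root test is inconclusive. (In fact a_n = (n/(n+20))^n -> e^(-20) != 0, so the nth-term test shows divergence; but the root test itself gives no conclusion.)

inconclusive


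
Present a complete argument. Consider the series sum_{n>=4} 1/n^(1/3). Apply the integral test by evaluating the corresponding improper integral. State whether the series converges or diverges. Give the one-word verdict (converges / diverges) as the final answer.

Let f(x) = x^(-1/3). Then f is positive, continuous, and decreasing on [4, infinity), so the integral test applies.
Compute the improper integral int_{4}^infinity f(x) dx:
  antiderivative F(x) = 3*x^(2/3)/2.
  As x -> infinity, F(x) -> infinity (since p = 1/3 < 1).
  So the integral diverges. By the integral test, the series diverges.

diverges


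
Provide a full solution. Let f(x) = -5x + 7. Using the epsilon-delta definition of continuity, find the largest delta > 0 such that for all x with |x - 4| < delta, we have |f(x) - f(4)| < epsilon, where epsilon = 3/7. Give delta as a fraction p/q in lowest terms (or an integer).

We compute f(4) = -5*(4) + 7 = -13.
|f(x) - f(4)| = |-5x + 7 - (-13)| = |-5(x - 4)| = 5|x - 4|.
We need 5|x - 4| < 3/7, i.e. |x - 4| < 3/7 / 5 = 3/35.
So any delta <= 3/35 works. Conversely, if delta > 3/35, then x = 4 + 3/35 satisfies |x - 4| = 3/35 < delta but |f(x) - f(4)| = 5 * 3/35 = 3/7, which is not < 3/7; so no larger delta works.
Hence the largest such delta is 3/35.

3/35


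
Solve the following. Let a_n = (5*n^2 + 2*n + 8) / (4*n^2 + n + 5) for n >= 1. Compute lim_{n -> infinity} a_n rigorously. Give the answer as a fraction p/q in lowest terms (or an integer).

Divide numerator and denominator by n^2, the highest power:
numerator / n^2 = 5 + 2/n + 8/n^2
denominator / n^2 = 4 + 1/n + 5/n^2
As n -> infinity, all terms of the form c/n^k (k >= 1) tend to 0.
So numerator / n^2 -> 5 and denominator / n^2 -> 4.
Therefore lim a_n = 5/4.

5/4


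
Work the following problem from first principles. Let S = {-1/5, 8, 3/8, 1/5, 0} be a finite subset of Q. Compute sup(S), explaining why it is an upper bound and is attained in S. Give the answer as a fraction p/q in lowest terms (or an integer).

S is finite, so sup(S) = max(S).
Sorted decreasing:
8, 3/8, 1/5, 0, -1/5
The extremum is 8.
For every x in S, x <= 8. And 8 is in S, so it is attained.
Therefore sup(S) = 8.

8


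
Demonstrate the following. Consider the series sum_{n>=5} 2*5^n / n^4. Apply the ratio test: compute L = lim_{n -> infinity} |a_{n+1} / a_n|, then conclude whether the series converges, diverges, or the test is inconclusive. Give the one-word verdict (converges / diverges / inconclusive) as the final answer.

Let a_n denote the general term. Form the ratio a_{n+1}/a_n and simplify:
a_{n+1}/a_n = 5*n^4/(n + 1)^4
Take the limit as n -> infinity: L = 5.
Since L = 5 > 1 (or L = infinity), the ratio test implies the series diverges.

diverges


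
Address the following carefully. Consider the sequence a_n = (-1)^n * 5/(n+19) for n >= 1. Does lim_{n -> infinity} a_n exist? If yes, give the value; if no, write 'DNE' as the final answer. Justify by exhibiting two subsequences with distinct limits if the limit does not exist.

Examine the behaviour of a_n along subsequences.
Even-n subsequence a_{2k} = 5/(2k+19) -> 0. Odd-n subsequence a_{2k+1} = -5/(2k+20) -> 0. Both tend to 0, which suggests the limit is 0; verify directly.
|a_n - 0| = 5/(n+19) < 5/n for every n >= 1.
Given epsilon > 0, choose a positive integer N > 5/epsilon. Then for all n >= N, |a_n| < 5/n <= 5/N < epsilon.
So by the definition of the limit, lim a_n exists and equals 0.

0


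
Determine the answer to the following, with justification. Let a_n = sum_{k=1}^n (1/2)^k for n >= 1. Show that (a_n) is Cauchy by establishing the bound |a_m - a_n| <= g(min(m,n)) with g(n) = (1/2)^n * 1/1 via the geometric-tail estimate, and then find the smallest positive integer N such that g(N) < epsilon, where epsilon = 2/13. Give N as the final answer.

For m > n >= 1: |a_m - a_n| = sum_{k=n+1}^m (1/2)^k < sum_{k=n+1}^infinity (1/2)^k = (1/2)^(n+1) / (1 - 1/2) = (1/2)^n * (1/2) * (2/1) = (1/2)^n * 1/1.
So g(n) = (1/2)^n / 1. Since g(n) -> 0, (a_n) is Cauchy.
Now solve g(N) < 2/13: (1/2)^N / 1 < 2/13 <=> 2^N > 1 / (1 * 2/13) = 13/2.
Check powers of 2: 2^2 = 4 <= 13/2, 2^3 = 8 > 13/2.
So the smallest such N is 3. Check: g(3) = 1/(1 * 8) = 1/8 < 2/13.

3


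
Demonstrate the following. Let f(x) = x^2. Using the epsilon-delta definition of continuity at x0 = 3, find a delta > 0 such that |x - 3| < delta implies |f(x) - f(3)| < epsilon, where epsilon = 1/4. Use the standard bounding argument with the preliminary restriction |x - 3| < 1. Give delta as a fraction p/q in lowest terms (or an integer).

Factor: |x^2 - (3)^2| = |x - 3| * |x + 3|.
Impose |x - 3| < 1 first. Then |x + 3| = |(x - 3) + 2*(3)| <= |x - 3| + 2*|3| < 1 + 6 = 7.
So |x^2 - (3)^2| < delta * 7.
We need delta * 7 <= 1/4, i.e. delta <= 1/4/7 = 1/28.
Since 1/28 < 1, this is tighter than 1; take delta = 1/28.
So delta = 1/28 works.

1/28
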